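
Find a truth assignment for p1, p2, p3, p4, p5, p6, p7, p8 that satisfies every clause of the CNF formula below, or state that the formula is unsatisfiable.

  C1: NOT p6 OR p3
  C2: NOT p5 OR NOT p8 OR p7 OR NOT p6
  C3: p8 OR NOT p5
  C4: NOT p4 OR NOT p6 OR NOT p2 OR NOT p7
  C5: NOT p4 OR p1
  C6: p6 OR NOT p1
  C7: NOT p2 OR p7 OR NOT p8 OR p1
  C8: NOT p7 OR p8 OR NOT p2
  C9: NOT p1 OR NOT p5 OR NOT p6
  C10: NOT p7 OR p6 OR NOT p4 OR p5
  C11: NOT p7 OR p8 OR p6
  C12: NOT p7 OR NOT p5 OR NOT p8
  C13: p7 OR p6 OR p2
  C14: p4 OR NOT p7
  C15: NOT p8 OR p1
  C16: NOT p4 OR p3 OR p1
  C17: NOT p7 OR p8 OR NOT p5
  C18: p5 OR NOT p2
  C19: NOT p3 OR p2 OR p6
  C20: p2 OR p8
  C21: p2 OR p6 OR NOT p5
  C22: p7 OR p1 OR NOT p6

Case p6 = true:
Unit clause (p3) forces p3 = true.
Case p8 = true:
Unit clause (p1) forces p1 = true.
Unit clause (NOT p5) forces p5 = false.
Unit clause (NOT p2) forces p2 = false.
Case p4 = true:
Every clause is now satisfied; p7 is unconstrained.

p1: true; p2: false; p3: true; p4: true; p5: false; p6: true; p7: false; p8: true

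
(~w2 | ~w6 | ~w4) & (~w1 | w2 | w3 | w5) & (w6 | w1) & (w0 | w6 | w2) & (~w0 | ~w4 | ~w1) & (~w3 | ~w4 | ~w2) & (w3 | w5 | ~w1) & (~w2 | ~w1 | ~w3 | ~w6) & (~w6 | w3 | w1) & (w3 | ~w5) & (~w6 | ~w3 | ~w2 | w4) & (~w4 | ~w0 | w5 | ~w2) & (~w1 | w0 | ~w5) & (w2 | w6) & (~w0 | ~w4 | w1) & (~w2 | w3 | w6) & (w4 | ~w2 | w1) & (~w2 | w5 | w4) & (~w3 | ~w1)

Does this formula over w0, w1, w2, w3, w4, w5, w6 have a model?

Yes, satisfiable

Branch on w6: set w6 = 1.
Branch on w2: set w2 = 0.
Branch on w3: set w3 = 1.
The clause (~w1) is unit, so w1 = 0.
Branch on w0: set w0 = 0.
Every clause is now satisfied; w4, w5 are unconstrained.
A satisfying assignment: w0=0, w1=0, w2=0, w3=1, w4=1, w5=1, w6=1.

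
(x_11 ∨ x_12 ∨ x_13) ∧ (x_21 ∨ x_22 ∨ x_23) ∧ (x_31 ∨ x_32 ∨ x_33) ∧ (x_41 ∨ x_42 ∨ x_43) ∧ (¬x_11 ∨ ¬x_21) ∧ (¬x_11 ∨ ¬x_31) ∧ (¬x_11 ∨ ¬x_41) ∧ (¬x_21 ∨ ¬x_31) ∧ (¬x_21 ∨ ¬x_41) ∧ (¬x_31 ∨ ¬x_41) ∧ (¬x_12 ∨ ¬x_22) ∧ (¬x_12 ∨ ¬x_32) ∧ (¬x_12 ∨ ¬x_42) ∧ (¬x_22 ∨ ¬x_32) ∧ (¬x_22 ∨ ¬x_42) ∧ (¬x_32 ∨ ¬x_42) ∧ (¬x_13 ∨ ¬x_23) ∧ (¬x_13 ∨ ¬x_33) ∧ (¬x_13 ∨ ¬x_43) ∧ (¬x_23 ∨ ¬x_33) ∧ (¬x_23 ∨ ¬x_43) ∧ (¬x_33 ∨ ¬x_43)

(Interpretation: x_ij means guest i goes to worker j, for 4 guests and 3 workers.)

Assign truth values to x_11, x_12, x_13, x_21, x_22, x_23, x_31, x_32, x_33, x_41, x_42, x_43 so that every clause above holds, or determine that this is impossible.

Branch on x_11: set x_11 = False.
Branch on x_12: set x_12 = True.
From the singleton clause (¬x_22), x_22 = False.
From the singleton clause (¬x_32), x_32 = False.
From the singleton clause (¬x_42), x_42 = False.
Branch on x_21: set x_21 = True.
From the singleton clause (¬x_31), x_31 = False.
From the singleton clause (x_33), x_33 = True.
From the singleton clause (¬x_41), x_41 = False.
From the singleton clause (x_43), x_43 = True.
Now (¬x_43) is unsatisfied and unit — conflict.
Undo x_21 and try x_21 = False.
From the singleton clause (x_23), x_23 = True.
From the singleton clause (¬x_13), x_13 = False.
From the singleton clause (¬x_33), x_33 = False.
From the singleton clause (x_31), x_31 = True.
From the singleton clause (¬x_41), x_41 = False.
From the singleton clause (x_43), x_43 = True.
Now (¬x_43) is unsatisfied and unit — conflict.
Neither x_21 = True nor x_21 = False works.
Undo x_12 and try x_12 = False.
From the singleton clause (x_13), x_13 = True.
From the singleton clause (¬x_23), x_23 = False.
From the singleton clause (¬x_33), x_33 = False.
From the singleton clause (¬x_43), x_43 = False.
Branch on x_21: set x_21 = True.
From the singleton clause (¬x_31), x_31 = False.
From the singleton clause (x_32), x_32 = True.
From the singleton clause (¬x_41), x_41 = False.
From the singleton clause (x_42), x_42 = True.
Now (¬x_42) is unsatisfied and unit — conflict.
Undo x_21 and try x_21 = False.
From the singleton clause (x_22), x_22 = True.
From the singleton clause (¬x_32), x_32 = False.
From the singleton clause (x_31), x_31 = True.
From the singleton clause (¬x_41), x_41 = False.
From the singleton clause (x_42), x_42 = True.
Now (¬x_42) is unsatisfied and unit — conflict.
Neither x_21 = True nor x_21 = False works.
Neither x_12 = True nor x_12 = False works.
Undo x_11 and try x_11 = True.
From the singleton clause (¬x_21), x_21 = False.
From the singleton clause (¬x_31), x_31 = False.
From the singleton clause (¬x_41), x_41 = False.
Branch on x_22: set x_22 = True.
From the singleton clause (¬x_12), x_12 = False.
From the singleton clause (¬x_32), x_32 = False.
From the singleton clause (x_33), x_33 = True.
From the singleton clause (¬x_42), x_42 = False.
From the singleton clause (x_43), x_43 = True.
Now (¬x_43) is unsatisfied and unit — conflict.
Undo x_22 and try x_22 = False.
From the singleton clause (x_23), x_23 = True.
From the singleton clause (¬x_13), x_13 = False.
From the singleton clause (¬x_33), x_33 = False.
From the singleton clause (x_32), x_32 = True.
From the singleton clause (¬x_12), x_12 = False.
From the singleton clause (¬x_42), x_42 = False.
From the singleton clause (x_43), x_43 = True.
Now (¬x_43) is unsatisfied and unit — conflict.
Neither x_22 = True nor x_22 = False works.
Neither x_11 = True nor x_11 = False works.

UNSATISFIABLE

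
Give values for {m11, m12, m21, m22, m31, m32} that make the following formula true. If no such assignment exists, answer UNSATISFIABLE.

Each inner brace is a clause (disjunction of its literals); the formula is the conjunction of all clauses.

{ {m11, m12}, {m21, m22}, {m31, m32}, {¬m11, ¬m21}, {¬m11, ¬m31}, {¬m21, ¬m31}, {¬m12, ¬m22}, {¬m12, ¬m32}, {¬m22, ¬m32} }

Try m11 = True.
(¬m21) alone gives m21 = False.
(m22) alone gives m22 = True.
(¬m31) alone gives m31 = False.
(m32) alone gives m32 = True.
Now (¬m32) is unsatisfied and unit — conflict.
So m11 must be the other value — set m11 = False.
(m12) alone gives m12 = True.
(¬m22) alone gives m22 = False.
(m21) alone gives m21 = True.
(¬m31) alone gives m31 = False.
(m32) alone gives m32 = True.
Now (¬m32) is unsatisfied and unit — conflict.
Both values of m11 lead to a conflict.

UNSATISFIABLE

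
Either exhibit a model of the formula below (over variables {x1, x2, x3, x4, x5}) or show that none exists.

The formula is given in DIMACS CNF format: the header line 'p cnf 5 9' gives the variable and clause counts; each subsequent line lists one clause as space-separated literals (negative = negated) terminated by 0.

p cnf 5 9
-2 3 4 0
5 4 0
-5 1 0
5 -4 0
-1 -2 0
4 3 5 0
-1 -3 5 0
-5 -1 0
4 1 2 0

Suppose x5 = True.
(x1) alone gives x1 = True.
That conflicts with the unit clause (¬x1).
Undo x5 and try x5 = False.
(x4) alone gives x4 = True.
That conflicts with the unit clause (¬x4).
Both values of x5 lead to a conflict.

UNSATISFIABLE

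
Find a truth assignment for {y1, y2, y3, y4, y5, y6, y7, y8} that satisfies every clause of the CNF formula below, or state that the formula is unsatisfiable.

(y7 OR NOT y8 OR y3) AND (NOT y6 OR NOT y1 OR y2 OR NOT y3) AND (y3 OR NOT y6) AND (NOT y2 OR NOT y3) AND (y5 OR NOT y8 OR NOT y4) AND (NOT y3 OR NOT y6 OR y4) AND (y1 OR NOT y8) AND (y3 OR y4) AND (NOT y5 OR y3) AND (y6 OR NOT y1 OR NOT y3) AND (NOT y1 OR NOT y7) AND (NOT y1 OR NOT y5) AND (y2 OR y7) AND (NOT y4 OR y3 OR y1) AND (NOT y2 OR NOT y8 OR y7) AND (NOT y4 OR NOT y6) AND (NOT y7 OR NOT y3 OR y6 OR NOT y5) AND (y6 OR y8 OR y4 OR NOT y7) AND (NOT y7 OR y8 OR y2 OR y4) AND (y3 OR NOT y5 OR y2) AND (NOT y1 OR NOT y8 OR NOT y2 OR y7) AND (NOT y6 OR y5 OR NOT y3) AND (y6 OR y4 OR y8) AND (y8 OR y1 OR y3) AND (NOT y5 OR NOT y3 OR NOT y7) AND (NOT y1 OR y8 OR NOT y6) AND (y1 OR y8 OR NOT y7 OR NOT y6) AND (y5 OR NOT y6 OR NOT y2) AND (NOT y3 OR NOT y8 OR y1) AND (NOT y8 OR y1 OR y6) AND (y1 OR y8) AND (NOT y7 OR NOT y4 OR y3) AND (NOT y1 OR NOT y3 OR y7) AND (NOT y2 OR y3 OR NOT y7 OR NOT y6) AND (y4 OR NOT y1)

y1=true, y2=true, y3=false, y4=true, y5=false, y6=false, y7=false, y8=false

Try y3 = false.
The clause (NOT y6) is unit, so y6 = false.
The clause (y4) is unit, so y4 = true.
The clause (NOT y5) is unit, so y5 = false.
The clause (NOT y8) is unit, so y8 = false.
The clause (y1) is unit, so y1 = true.
The clause (NOT y7) is unit, so y7 = false.
The clause (y2) is unit, so y2 = true.
Every clause now holds.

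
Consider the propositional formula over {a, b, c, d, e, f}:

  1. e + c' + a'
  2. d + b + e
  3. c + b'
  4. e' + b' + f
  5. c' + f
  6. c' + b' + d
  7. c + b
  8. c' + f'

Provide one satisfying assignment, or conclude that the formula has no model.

Suppose c = 1.
From the singleton clause (f), f = 1.
That conflicts with the unit clause (f').
That branch fails; take c = 0 instead.
From the singleton clause (b'), b = 0.
That conflicts with the unit clause (b).
Either choice for c ends in contradiction.

UNSATISFIABLE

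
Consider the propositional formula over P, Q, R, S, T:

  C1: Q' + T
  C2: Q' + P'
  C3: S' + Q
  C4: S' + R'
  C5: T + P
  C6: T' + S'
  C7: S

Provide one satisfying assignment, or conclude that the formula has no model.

The clause (S) is unit, so S = 1.
The clause (Q) is unit, so Q = 1.
The clause (T) is unit, so T = 1.
Now (T') is unsatisfied and unit — conflict.

UNSATISFIABLE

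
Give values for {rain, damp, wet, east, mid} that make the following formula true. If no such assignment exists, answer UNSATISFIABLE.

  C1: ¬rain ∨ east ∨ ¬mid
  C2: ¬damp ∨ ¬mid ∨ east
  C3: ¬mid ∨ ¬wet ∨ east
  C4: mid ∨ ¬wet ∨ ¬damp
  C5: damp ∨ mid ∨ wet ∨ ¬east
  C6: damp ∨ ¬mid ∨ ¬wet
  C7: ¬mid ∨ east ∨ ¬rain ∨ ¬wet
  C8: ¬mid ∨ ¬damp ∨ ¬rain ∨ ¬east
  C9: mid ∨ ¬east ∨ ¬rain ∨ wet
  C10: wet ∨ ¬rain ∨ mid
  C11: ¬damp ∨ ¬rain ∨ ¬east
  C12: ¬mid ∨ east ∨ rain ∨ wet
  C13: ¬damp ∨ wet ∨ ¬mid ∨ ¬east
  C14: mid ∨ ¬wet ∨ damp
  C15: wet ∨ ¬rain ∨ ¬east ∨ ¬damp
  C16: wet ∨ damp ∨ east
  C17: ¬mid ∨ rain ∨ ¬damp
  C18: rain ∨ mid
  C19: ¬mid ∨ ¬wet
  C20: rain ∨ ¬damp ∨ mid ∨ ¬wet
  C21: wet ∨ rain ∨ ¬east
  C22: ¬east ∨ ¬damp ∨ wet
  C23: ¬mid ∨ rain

rain=True; damp=False; wet=False; east=True; mid=True

Branch on rain: set rain = True.
Branch on east: set east = True.
Unit clause (¬damp) forces damp = False.
Branch on mid: set mid = True.
Unit clause (¬wet) forces wet = False.
This assignment satisfies each clause.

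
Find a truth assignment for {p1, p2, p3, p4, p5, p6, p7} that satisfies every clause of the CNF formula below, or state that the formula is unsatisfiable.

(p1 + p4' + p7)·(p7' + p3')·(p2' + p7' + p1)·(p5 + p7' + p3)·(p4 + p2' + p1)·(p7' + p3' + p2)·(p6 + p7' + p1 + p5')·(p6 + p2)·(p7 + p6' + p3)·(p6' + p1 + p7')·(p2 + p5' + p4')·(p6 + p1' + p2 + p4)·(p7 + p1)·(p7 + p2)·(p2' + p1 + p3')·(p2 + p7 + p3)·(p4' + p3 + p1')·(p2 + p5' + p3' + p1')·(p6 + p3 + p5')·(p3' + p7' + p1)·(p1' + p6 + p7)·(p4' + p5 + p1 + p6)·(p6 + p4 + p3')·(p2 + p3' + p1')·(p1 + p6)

p1: 1; p2: 1; p3: 1; p4: 0; p5: 1; p6: 1; p7: 0

Branch on p7: set p7 = 0.
The clause (p1) is unit, so p1 = 1.
The clause (p2) is unit, so p2 = 1.
The clause (p6) is unit, so p6 = 1.
The clause (p3) is unit, so p3 = 1.
No clause remains; p4, p5 are free.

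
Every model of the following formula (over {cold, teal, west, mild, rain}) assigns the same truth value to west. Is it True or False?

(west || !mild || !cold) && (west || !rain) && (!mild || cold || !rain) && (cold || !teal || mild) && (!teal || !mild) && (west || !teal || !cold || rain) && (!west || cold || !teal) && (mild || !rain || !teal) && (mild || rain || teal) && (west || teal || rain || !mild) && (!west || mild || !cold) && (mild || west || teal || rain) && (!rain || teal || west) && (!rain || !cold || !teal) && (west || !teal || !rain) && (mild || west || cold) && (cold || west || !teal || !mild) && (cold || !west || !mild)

Suppose west = false.
(!rain) alone gives rain = false.
Suppose mild = false.
(teal) alone gives teal = true.
(cold) alone gives cold = true.
That conflicts with the unit clause (!cold).
Backtrack on mild: now try mild = true.
(!cold) alone gives cold = false.
(!teal) alone gives teal = false.
That conflicts with the unit clause (teal).
Either choice for mild ends in contradiction.
So every satisfying assignment has west = True.

True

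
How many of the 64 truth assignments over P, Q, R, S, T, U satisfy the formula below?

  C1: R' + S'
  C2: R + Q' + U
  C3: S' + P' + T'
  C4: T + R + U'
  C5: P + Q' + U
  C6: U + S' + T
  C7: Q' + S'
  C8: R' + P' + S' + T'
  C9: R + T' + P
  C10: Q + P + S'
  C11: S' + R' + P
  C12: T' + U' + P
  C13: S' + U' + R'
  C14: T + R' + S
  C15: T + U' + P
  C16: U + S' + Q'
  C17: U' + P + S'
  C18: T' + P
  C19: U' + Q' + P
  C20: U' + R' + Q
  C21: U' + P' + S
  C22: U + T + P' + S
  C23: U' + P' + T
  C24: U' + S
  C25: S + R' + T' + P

4

There are 2^6 = 64 truth assignments over (P, Q, R, S, T, U).
Split on T. With T = 1, the clauses containing T are satisfied and T' drops from the rest; 3 of the 2^5 = 32 assignments to the other variables satisfy what remains.
With T = 0, by the same count on the reduced clause set, 1 assignment works.
Total: 3 + 1 = 4.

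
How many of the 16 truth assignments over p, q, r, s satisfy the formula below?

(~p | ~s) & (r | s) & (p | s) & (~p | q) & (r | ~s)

3

There are 2^4 = 16 truth assignments over (p, q, r, s).
Check each against the 5 clauses (columns in the order p, q, r, s):
  F F F F  ✗ fails (r | s)
  F F F T  ✗ fails (r | ~s)
  F F T F  ✗ fails (p | s)
  F F T T  ✓ satisfies all
  F T F F  ✗ fails (r | s)
  F T F T  ✗ fails (r | ~s)
  F T T F  ✗ fails (p | s)
  F T T T  ✓ satisfies all
  T F F F  ✗ fails (r | s)
  T F F T  ✗ fails (~p | ~s)
  T F T F  ✗ fails (~p | q)
  T F T T  ✗ fails (~p | ~s)
  T T F F  ✗ fails (r | s)
  T T F T  ✗ fails (~p | ~s)
  T T T F  ✓ satisfies all
  T T T T  ✗ fails (~p | ~s)
3 of the 16 rows are models.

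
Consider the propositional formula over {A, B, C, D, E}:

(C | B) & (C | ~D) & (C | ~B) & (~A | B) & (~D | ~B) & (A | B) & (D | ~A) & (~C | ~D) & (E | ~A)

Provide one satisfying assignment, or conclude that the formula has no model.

Try C = 1.
From the singleton clause (~D), D = 0.
From the singleton clause (~A), A = 0.
From the singleton clause (B), B = 1.
Every clause is now satisfied; E is unconstrained.

A ↦ 0, B ↦ 1, C ↦ 1, D ↦ 0, E ↦ 1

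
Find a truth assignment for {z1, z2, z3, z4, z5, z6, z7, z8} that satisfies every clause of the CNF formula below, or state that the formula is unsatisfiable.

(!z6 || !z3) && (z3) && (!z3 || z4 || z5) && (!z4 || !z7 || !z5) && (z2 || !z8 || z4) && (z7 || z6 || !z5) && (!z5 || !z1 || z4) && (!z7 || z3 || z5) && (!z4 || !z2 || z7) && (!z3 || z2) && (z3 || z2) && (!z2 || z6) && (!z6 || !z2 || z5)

UNSATISFIABLE

From the singleton clause (z3), z3 = true.
From the singleton clause (!z6), z6 = false.
From the singleton clause (z2), z2 = true.
That conflicts with the unit clause (!z2).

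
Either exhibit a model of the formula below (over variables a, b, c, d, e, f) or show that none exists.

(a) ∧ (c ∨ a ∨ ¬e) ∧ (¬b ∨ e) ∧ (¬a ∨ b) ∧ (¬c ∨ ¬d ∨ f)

a: True,  b: True,  c: False,  d: True,  e: True,  f: False

Unit clause (a) forces a = True.
Unit clause (b) forces b = True.
Unit clause (e) forces e = True.
Try c = False.
No clause remains; d, f are free.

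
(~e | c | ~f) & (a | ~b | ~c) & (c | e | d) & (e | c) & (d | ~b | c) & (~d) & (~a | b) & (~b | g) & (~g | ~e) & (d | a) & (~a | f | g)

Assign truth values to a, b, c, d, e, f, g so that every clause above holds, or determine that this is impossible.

The clause (~d) is unit, so d = 0.
The clause (a) is unit, so a = 1.
The clause (b) is unit, so b = 1.
The clause (c) is unit, so c = 1.
The clause (g) is unit, so g = 1.
The clause (~e) is unit, so e = 0.
Every clause is now satisfied; f is unconstrained.

a=1,  b=1,  c=1,  d=0,  e=0,  f=0,  g=1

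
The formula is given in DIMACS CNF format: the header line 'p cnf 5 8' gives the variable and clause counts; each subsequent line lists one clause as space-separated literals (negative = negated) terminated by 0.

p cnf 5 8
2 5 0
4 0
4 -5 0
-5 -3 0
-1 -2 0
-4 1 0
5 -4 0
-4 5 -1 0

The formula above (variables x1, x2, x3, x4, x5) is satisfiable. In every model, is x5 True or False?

Suppose x5 = False.
The clause (x2) is unit, so x2 = True.
The clause (x4) is unit, so x4 = True.
But (¬x4) is also a unit clause — contradiction.
So every satisfying assignment has x5 = True.

True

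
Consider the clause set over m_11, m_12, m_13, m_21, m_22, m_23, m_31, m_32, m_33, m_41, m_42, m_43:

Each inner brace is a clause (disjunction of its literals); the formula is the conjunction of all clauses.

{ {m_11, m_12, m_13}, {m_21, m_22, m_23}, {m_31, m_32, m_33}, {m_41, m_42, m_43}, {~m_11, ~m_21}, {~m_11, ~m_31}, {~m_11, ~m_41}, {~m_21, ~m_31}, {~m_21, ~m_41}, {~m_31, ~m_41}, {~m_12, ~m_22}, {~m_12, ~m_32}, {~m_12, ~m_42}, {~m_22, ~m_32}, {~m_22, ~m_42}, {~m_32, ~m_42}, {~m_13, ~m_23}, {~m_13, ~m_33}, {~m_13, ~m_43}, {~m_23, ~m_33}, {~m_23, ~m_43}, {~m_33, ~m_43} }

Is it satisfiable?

Branch on m_11: set m_11 = 0.
Branch on m_12: set m_12 = 1.
Unit clause (~m_22) forces m_22 = 0.
Unit clause (~m_32) forces m_32 = 0.
Unit clause (~m_42) forces m_42 = 0.
Branch on m_21: set m_21 = 1.
Unit clause (~m_31) forces m_31 = 0.
Unit clause (m_33) forces m_33 = 1.
Unit clause (~m_41) forces m_41 = 0.
Unit clause (m_43) forces m_43 = 1.
Now (~m_43) is unsatisfied and unit — conflict.
Backtrack on m_21: now try m_21 = 0.
Unit clause (m_23) forces m_23 = 1.
Unit clause (~m_13) forces m_13 = 0.
Unit clause (~m_33) forces m_33 = 0.
Unit clause (m_31) forces m_31 = 1.
Unit clause (~m_41) forces m_41 = 0.
Unit clause (m_43) forces m_43 = 1.
Now (~m_43) is unsatisfied and unit — conflict.
Neither m_21 = 1 nor m_21 = 0 works.
Backtrack on m_12: now try m_12 = 0.
Unit clause (m_13) forces m_13 = 1.
Unit clause (~m_23) forces m_23 = 0.
Unit clause (~m_33) forces m_33 = 0.
Unit clause (~m_43) forces m_43 = 0.
Branch on m_21: set m_21 = 1.
Unit clause (~m_31) forces m_31 = 0.
Unit clause (m_32) forces m_32 = 1.
Unit clause (~m_41) forces m_41 = 0.
Unit clause (m_42) forces m_42 = 1.
Now (~m_42) is unsatisfied and unit — conflict.
Backtrack on m_21: now try m_21 = 0.
Unit clause (m_22) forces m_22 = 1.
Unit clause (~m_32) forces m_32 = 0.
Unit clause (m_31) forces m_31 = 1.
Unit clause (~m_41) forces m_41 = 0.
Unit clause (m_42) forces m_42 = 1.
Now (~m_42) is unsatisfied and unit — conflict.
Neither m_21 = 1 nor m_21 = 0 works.
Neither m_12 = 1 nor m_12 = 0 works.
Backtrack on m_11: now try m_11 = 1.
Unit clause (~m_21) forces m_21 = 0.
Unit clause (~m_31) forces m_31 = 0.
Unit clause (~m_41) forces m_41 = 0.
Branch on m_22: set m_22 = 1.
Unit clause (~m_12) forces m_12 = 0.
Unit clause (~m_32) forces m_32 = 0.
Unit clause (m_33) forces m_33 = 1.
Unit clause (~m_42) forces m_42 = 0.
Unit clause (m_43) forces m_43 = 1.
Now (~m_43) is unsatisfied and unit — conflict.
Backtrack on m_22: now try m_22 = 0.
Unit clause (m_23) forces m_23 = 1.
Unit clause (~m_13) forces m_13 = 0.
Unit clause (~m_33) forces m_33 = 0.
Unit clause (m_32) forces m_32 = 1.
Unit clause (~m_12) forces m_12 = 0.
Unit clause (~m_42) forces m_42 = 0.
Unit clause (m_43) forces m_43 = 1.
Now (~m_43) is unsatisfied and unit — conflict.
Neither m_22 = 1 nor m_22 = 0 works.
Neither m_11 = 1 nor m_11 = 0 works.
No assignment satisfies every clause.

Unsatisfiable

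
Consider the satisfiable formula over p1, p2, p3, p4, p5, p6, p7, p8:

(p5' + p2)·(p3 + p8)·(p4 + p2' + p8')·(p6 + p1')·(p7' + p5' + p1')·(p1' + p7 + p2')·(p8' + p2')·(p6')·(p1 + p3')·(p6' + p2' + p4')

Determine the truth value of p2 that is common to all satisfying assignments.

False

Suppose p2 = 1.
The clause (p8') is unit, so p8 = 0.
The clause (p3) is unit, so p3 = 1.
The clause (p6') is unit, so p6 = 0.
The clause (p1') is unit, so p1 = 0.
But (p1) is also a unit clause — contradiction.
So every satisfying assignment has p2 = False.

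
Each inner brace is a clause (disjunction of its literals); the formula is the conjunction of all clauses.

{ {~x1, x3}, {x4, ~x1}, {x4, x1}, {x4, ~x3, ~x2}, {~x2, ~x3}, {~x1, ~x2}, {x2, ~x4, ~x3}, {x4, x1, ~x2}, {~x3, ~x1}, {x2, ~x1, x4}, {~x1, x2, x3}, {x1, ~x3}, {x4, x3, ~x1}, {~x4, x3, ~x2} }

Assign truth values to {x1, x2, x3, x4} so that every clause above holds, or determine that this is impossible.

x1: 0,  x2: 0,  x3: 0,  x4: 1

Try x1 = 0.
(x4) alone gives x4 = 1.
(~x3) alone gives x3 = 0.
(~x2) alone gives x2 = 0.
All clauses are satisfied.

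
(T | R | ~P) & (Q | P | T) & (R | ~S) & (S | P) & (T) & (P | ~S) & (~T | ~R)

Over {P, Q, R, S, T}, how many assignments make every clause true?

2

There are 2^5 = 32 truth assignments over (P, Q, R, S, T).
Split on R. With R = 1, the clauses containing R are satisfied and ~R drops from the rest; 0 of the 2^4 = 16 assignments to the other variables satisfy what remains.
With R = 0, by the same count on the reduced clause set, 2 assignments work.
(One model: P=T, Q=F, R=F, S=F, T=T.)
Total: 0 + 2 = 2.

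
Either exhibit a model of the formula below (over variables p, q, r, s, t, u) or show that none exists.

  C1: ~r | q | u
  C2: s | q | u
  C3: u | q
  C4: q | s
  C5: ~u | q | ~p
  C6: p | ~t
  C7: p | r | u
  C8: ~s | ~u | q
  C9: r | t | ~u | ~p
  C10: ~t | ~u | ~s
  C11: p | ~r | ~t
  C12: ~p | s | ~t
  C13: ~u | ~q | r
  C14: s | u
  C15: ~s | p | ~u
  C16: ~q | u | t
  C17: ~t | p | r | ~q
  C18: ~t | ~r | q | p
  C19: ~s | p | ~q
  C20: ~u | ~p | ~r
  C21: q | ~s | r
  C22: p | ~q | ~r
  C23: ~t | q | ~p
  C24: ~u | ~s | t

p=1, q=1, r=1, s=1, t=1, u=0

Try u = 0.
The clause (q) is unit, so q = 1.
The clause (s) is unit, so s = 1.
The clause (t) is unit, so t = 1.
The clause (p) is unit, so p = 1.
No clause remains; r is free.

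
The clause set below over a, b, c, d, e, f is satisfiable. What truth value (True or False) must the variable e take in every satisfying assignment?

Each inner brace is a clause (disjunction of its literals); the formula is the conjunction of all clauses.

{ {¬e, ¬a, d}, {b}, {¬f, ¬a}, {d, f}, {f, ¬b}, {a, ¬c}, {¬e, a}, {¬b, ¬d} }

Suppose e = True.
(b) alone gives b = True.
(f) alone gives f = True.
(¬a) alone gives a = False.
That conflicts with the unit clause (a).
So every satisfying assignment has e = False.

False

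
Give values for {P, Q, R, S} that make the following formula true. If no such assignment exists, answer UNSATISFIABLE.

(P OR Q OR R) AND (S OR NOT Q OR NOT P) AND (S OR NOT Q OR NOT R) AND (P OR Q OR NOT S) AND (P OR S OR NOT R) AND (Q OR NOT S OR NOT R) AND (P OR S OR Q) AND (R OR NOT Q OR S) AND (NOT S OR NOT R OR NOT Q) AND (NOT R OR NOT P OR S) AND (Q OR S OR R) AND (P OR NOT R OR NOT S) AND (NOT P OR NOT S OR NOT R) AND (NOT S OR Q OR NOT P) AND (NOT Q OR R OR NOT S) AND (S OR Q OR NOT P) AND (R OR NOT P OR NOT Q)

UNSATISFIABLE

Branch on P: set P = true.
Branch on S: set S = true.
(NOT R) alone gives R = false.
(Q) alone gives Q = true.
Now (NOT Q) is unsatisfied and unit — conflict.
Undo S and try S = false.
(NOT Q) alone gives Q = false.
Now (Q) is unsatisfied and unit — conflict.
Either choice for S ends in contradiction.
Undo P and try P = false.
Branch on Q: set Q = true.
Branch on S: set S = true.
(NOT R) alone gives R = false.
Now (R) is unsatisfied and unit — conflict.
Undo S and try S = false.
(NOT R) alone gives R = false.
Now (R) is unsatisfied and unit — conflict.
Either choice for S ends in contradiction.
Undo Q and try Q = false.
(R) alone gives R = true.
(NOT S) alone gives S = false.
Now (S) is unsatisfied and unit — conflict.
Either choice for Q ends in contradiction.
Either choice for P ends in contradiction.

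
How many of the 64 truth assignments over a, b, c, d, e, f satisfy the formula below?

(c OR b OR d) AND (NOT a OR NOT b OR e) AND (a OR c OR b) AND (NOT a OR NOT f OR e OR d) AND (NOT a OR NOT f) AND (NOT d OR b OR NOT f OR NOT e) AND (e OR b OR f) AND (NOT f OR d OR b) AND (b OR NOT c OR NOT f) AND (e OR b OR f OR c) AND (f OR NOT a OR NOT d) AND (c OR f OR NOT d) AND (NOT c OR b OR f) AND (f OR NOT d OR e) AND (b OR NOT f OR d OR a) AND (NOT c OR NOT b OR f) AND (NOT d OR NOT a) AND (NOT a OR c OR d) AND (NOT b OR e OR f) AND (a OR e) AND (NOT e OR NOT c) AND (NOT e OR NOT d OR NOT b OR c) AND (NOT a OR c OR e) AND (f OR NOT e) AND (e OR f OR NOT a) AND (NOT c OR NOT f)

1

There are 2^6 = 64 truth assignments over (a, b, c, d, e, f).
Split on f. With f = true, the clauses containing f are satisfied and NOT f drops from the rest; 1 of the 2^5 = 32 assignments to the other variables satisfy what remains.
With f = false, by the same count on the reduced clause set, 0 assignments work.
Total: 1 + 0 = 1.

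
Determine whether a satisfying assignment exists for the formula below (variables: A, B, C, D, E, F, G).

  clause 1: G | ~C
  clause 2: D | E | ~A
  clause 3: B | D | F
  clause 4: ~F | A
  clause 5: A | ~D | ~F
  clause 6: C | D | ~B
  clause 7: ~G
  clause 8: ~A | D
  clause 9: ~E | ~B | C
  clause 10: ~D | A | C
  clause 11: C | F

Yes, satisfiable

From the singleton clause (~G), G = 0.
From the singleton clause (~C), C = 0.
From the singleton clause (F), F = 1.
From the singleton clause (A), A = 1.
From the singleton clause (D), D = 1.
Suppose E = 0.
All clauses hold; B can take either value.
A satisfying assignment: A ↦ 1; B ↦ 1; C ↦ 0; D ↦ 1; E ↦ 0; F ↦ 1; G ↦ 0.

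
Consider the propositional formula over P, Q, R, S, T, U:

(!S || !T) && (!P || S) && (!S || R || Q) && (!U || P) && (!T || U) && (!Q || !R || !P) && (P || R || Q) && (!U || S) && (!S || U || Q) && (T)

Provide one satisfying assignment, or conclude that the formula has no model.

UNSATISFIABLE

The clause (T) is unit, so T = true.
The clause (!S) is unit, so S = false.
The clause (!P) is unit, so P = false.
The clause (!U) is unit, so U = false.
But (U) is also a unit clause — contradiction.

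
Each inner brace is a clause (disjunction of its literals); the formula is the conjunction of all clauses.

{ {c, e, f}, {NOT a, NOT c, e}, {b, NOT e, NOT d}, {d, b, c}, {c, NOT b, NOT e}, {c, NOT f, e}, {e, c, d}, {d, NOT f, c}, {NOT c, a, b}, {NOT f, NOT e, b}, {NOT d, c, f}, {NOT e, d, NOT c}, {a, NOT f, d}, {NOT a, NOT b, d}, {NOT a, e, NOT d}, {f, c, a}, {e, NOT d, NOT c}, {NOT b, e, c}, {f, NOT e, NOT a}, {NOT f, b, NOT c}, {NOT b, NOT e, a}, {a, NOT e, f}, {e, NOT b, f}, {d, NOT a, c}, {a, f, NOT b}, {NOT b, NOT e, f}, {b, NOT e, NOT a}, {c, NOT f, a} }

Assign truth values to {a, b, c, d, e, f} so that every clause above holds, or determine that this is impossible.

Try c = true.
Try a = true.
(e) alone gives e = true.
(d) alone gives d = true.
(b) alone gives b = true.
(f) alone gives f = true.
All clauses are satisfied.

a ↦ true, b ↦ true, c ↦ true, d ↦ true, e ↦ true, f ↦ true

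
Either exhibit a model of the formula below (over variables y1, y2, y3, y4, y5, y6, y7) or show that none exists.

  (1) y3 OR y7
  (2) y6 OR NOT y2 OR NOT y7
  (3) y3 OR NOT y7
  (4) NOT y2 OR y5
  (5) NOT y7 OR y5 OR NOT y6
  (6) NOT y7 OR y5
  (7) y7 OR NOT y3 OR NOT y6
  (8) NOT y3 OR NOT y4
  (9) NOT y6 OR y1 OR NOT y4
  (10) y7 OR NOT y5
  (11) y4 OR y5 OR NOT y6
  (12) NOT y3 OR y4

UNSATISFIABLE

Try y3 = true.
(NOT y4) alone gives y4 = false.
But (y4) is also a unit clause — contradiction.
That branch fails; take y3 = false instead.
(y7) alone gives y7 = true.
But (NOT y7) is also a unit clause — contradiction.
Both values of y3 lead to a conflict.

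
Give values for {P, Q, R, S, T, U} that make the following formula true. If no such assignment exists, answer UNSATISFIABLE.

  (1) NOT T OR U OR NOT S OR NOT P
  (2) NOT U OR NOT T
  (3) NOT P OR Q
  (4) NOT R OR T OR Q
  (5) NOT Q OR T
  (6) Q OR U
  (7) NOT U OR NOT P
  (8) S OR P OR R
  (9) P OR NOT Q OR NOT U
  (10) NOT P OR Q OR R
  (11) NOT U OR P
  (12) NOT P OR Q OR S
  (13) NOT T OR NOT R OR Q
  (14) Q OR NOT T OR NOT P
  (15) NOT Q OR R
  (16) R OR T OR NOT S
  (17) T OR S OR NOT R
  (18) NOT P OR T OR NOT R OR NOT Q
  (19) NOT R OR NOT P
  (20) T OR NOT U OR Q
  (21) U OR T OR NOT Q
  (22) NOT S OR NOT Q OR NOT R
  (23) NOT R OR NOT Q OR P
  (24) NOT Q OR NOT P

UNSATISFIABLE

Case U = false:
The clause (Q) is unit, so Q = true.
The clause (T) is unit, so T = true.
The clause (R) is unit, so R = true.
The clause (NOT P) is unit, so P = false.
That conflicts with the unit clause (P).
That branch fails; take U = true instead.
The clause (NOT T) is unit, so T = false.
The clause (NOT Q) is unit, so Q = false.
That conflicts with the unit clause (Q).
Either choice for U ends in contradiction.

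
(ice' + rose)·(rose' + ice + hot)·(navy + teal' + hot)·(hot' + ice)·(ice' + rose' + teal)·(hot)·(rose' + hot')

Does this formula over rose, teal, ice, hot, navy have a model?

No

The clause (hot) is unit, so hot = 1.
The clause (ice) is unit, so ice = 1.
The clause (rose) is unit, so rose = 1.
Now (rose') is unsatisfied and unit — conflict.
No assignment satisfies every clause.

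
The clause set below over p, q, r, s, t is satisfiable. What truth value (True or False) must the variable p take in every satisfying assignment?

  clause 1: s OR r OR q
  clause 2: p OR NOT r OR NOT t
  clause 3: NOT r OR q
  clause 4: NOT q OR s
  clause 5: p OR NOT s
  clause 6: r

Suppose p = false.
From the singleton clause (NOT s), s = false.
From the singleton clause (NOT q), q = false.
From the singleton clause (r), r = true.
That conflicts with the unit clause (NOT r).
So every satisfying assignment has p = True.

True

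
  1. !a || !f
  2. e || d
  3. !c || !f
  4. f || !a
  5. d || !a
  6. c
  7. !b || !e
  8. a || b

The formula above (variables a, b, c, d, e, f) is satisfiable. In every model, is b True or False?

Suppose b = false.
From the singleton clause (c), c = true.
From the singleton clause (!f), f = false.
From the singleton clause (!a), a = false.
Now (a) is unsatisfied and unit — conflict.
So every satisfying assignment has b = True.

True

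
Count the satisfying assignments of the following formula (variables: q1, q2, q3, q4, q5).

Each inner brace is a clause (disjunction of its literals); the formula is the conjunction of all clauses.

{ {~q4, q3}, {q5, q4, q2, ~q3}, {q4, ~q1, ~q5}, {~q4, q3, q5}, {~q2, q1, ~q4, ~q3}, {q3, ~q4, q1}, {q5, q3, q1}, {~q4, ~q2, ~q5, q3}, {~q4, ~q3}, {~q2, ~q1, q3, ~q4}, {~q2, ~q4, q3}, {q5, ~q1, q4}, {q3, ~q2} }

There are 2^5 = 32 truth assignments over (q1, q2, q3, q4, q5).
Split on q4. With q4 = 1, the clauses containing q4 are satisfied and ~q4 drops from the rest; 0 of the 2^4 = 16 assignments to the other variables satisfy what remains.
With q4 = 0, by the same count on the reduced clause set, 4 assignments work.
(One model: q1=F, q2=F, q3=F, q4=F, q5=T.)
Total: 0 + 4 = 4.

4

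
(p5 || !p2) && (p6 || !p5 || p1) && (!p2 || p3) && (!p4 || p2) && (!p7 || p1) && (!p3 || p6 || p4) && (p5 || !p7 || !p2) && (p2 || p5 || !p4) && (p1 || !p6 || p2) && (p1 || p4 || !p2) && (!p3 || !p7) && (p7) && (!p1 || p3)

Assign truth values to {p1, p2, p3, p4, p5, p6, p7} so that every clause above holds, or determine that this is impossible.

UNSATISFIABLE

Unit clause (p7) forces p7 = true.
Unit clause (p1) forces p1 = true.
Unit clause (!p3) forces p3 = false.
But (p3) is also a unit clause — contradiction.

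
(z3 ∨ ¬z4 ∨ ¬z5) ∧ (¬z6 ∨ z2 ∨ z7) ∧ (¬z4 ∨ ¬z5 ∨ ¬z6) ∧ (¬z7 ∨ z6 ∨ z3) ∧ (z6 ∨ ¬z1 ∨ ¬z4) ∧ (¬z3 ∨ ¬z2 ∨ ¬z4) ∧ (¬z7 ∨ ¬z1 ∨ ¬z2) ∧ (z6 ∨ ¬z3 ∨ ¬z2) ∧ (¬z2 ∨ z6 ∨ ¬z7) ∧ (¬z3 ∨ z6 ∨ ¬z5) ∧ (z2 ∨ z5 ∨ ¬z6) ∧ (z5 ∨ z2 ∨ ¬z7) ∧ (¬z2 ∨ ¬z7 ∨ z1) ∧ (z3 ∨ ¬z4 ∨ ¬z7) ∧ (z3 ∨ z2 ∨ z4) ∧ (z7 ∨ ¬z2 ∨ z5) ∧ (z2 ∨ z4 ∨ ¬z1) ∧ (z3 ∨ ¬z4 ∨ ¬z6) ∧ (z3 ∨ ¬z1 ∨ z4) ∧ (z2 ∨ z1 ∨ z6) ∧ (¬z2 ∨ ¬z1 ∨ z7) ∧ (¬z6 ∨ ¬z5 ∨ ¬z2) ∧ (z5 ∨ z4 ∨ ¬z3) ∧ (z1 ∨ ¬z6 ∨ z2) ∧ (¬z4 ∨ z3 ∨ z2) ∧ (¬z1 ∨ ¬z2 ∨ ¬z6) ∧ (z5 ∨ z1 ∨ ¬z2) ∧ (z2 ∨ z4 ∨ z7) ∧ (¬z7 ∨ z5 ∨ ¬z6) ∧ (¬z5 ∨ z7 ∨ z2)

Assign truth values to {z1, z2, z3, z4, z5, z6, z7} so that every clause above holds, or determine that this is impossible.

z1=False; z2=True; z3=False; z4=False; z5=True; z6=False; z7=False

Try z3 = False.
Try z4 = False.
Unit clause (z2) forces z2 = True.
Unit clause (¬z1) forces z1 = False.
Unit clause (¬z7) forces z7 = False.
Unit clause (z5) forces z5 = True.
Unit clause (¬z6) forces z6 = False.
This assignment satisfies each clause.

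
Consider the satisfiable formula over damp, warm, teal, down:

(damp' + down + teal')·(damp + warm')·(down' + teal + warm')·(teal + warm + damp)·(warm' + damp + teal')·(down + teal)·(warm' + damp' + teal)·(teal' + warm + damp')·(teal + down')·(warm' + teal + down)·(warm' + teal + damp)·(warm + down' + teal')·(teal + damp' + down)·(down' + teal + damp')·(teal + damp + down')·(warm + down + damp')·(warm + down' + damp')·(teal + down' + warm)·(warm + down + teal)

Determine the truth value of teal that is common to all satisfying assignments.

True

Suppose teal = 0.
The clause (down) is unit, so down = 1.
That conflicts with the unit clause (down').
So every satisfying assignment has teal = True.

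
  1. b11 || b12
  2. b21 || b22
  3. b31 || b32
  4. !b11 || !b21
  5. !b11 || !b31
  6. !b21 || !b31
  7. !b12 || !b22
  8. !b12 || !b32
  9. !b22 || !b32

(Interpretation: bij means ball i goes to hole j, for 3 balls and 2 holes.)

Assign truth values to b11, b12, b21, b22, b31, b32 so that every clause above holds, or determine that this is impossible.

UNSATISFIABLE

Suppose b11 = true.
(!b21) alone gives b21 = false.
(b22) alone gives b22 = true.
(!b31) alone gives b31 = false.
(b32) alone gives b32 = true.
Now (!b32) is unsatisfied and unit — conflict.
Undo b11 and try b11 = false.
(b12) alone gives b12 = true.
(!b22) alone gives b22 = false.
(b21) alone gives b21 = true.
(!b31) alone gives b31 = false.
(b32) alone gives b32 = true.
Now (!b32) is unsatisfied and unit — conflict.
Both values of b11 lead to a conflict.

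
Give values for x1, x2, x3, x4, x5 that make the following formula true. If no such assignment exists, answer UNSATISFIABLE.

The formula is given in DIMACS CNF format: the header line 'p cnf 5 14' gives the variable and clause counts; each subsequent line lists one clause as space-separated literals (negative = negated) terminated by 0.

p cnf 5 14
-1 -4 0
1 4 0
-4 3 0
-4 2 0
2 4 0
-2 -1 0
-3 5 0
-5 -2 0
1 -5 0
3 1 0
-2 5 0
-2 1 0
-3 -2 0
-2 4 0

UNSATISFIABLE

Branch on x1: set x1 = False.
(x4) alone gives x4 = True.
(x3) alone gives x3 = True.
(x2) alone gives x2 = True.
Now (¬x2) is unsatisfied and unit — conflict.
Backtrack on x1: now try x1 = True.
(¬x4) alone gives x4 = False.
(x2) alone gives x2 = True.
Now (¬x2) is unsatisfied and unit — conflict.
Neither x1 = True nor x1 = False works.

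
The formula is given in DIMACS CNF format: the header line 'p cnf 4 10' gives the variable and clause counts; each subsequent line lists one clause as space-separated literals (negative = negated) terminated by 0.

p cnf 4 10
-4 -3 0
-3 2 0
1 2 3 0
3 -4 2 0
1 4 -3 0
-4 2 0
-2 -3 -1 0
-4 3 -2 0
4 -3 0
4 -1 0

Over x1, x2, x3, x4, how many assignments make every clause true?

There are 2^4 = 16 truth assignments over (x1, x2, x3, x4).
Split on x4. With x4 = True, the clauses containing x4 are satisfied and ¬x4 drops from the rest; 0 of the 2^3 = 8 assignments to the other variables satisfy what remains.
With x4 = False, by the same count on the reduced clause set, 1 assignment works.
Total: 0 + 1 = 1.

1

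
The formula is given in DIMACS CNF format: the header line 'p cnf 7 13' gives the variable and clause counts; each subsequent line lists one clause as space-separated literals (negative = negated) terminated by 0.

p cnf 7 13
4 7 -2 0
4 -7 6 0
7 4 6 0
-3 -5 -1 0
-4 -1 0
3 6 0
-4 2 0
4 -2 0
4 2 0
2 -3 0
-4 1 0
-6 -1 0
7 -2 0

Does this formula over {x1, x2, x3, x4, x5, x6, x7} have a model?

No

Case x4 = False:
Unit clause (¬x2) forces x2 = False.
But (x2) is also a unit clause — contradiction.
Backtrack on x4: now try x4 = True.
Unit clause (¬x1) forces x1 = False.
But (x1) is also a unit clause — contradiction.
Both values of x4 lead to a conflict.
No assignment satisfies every clause.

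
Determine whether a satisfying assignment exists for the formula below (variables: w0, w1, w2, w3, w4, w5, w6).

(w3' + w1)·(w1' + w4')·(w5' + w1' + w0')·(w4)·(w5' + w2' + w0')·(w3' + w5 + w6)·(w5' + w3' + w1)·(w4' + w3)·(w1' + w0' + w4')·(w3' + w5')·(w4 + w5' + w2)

No, unsatisfiable

The clause (w4) is unit, so w4 = 1.
The clause (w1') is unit, so w1 = 0.
The clause (w3') is unit, so w3 = 0.
Now (w3) is unsatisfied and unit — conflict.
No assignment satisfies every clause.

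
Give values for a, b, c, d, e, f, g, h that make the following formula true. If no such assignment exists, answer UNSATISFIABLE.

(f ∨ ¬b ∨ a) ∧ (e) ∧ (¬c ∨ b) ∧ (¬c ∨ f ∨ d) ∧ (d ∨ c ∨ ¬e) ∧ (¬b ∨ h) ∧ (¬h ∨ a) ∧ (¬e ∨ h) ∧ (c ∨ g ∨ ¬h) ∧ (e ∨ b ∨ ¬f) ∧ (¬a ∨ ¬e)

The clause (e) is unit, so e = True.
The clause (h) is unit, so h = True.
The clause (a) is unit, so a = True.
But (¬a) is also a unit clause — contradiction.

UNSATISFIABLE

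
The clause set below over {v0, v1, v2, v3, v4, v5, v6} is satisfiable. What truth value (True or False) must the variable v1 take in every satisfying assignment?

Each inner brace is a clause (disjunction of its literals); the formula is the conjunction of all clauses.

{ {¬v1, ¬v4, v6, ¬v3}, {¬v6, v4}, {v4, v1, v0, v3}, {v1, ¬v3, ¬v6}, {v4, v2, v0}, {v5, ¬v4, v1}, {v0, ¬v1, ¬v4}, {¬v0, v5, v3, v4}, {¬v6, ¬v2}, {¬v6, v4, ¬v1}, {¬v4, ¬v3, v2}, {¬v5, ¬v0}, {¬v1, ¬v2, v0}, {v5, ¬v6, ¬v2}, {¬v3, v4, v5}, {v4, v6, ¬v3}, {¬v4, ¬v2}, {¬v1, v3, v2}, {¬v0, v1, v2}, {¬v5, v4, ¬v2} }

False

Suppose v1 = True.
Branch on v6: set v6 = False.
Branch on v4: set v4 = False.
From the singleton clause (¬v3), v3 = False.
From the singleton clause (v2), v2 = True.
From the singleton clause (v0), v0 = True.
From the singleton clause (v5), v5 = True.
Now (¬v5) is unsatisfied and unit — conflict.
That branch fails; take v4 = True instead.
From the singleton clause (¬v3), v3 = False.
From the singleton clause (v0), v0 = True.
From the singleton clause (¬v5), v5 = False.
From the singleton clause (¬v2), v2 = False.
Now (v2) is unsatisfied and unit — conflict.
Neither v4 = True nor v4 = False works.
That branch fails; take v6 = True instead.
From the singleton clause (v4), v4 = True.
From the singleton clause (v0), v0 = True.
From the singleton clause (¬v2), v2 = False.
From the singleton clause (¬v3), v3 = False.
Now (v3) is unsatisfied and unit — conflict.
Neither v6 = True nor v6 = False works.
So every satisfying assignment has v1 = False.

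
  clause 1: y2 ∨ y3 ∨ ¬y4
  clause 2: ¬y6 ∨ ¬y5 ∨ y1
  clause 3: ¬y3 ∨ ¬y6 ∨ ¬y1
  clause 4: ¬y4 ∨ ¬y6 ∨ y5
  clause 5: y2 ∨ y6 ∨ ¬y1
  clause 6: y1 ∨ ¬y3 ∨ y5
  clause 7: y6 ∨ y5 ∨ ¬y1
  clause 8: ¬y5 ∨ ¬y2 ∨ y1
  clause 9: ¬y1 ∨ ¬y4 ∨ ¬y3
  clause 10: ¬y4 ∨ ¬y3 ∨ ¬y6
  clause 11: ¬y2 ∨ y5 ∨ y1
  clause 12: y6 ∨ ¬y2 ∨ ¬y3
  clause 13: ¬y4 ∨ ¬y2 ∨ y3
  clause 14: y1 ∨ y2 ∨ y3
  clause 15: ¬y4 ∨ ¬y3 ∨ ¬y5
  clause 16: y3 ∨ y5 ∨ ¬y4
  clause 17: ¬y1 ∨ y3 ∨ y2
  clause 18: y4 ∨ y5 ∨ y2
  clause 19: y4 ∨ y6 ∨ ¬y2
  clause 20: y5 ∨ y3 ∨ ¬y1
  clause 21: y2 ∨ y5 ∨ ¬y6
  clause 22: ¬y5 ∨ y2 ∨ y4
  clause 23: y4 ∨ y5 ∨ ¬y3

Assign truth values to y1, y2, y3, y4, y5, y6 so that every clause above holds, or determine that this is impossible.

y1: True, y2: True, y3: False, y4: False, y5: True, y6: True

Suppose y2 = True.
Suppose y5 = True.
Unit clause (y1) forces y1 = True.
Suppose y3 = False.
Unit clause (¬y4) forces y4 = False.
Unit clause (y6) forces y6 = True.
Every clause now holds.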